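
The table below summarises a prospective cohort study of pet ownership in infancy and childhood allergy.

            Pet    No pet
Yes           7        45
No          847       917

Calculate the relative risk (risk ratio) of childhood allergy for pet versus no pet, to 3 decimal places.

Reading the table with exposure as columns: a = 7 (Pet, case), b = 847 (Pet, non-case), c = 45 (No pet, case), d = 917.
Risk in exposed = 7/854 = 0.00820; risk in unexposed = 45/962 = 0.04678.
RR = 0.00820 / 0.04678 = 0.17523
The risk is 82% lower among the exposed than among the unexposed.

0.175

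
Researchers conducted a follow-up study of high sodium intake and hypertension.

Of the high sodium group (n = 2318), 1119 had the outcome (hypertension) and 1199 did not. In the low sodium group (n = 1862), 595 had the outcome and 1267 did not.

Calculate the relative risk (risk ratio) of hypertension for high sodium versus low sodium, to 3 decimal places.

1.511

From the description: a = 1119, b = 1199, c = 595, d = 1267.
Risk in exposed = 1119/2318 = 0.48274; risk in unexposed = 595/1862 = 0.31955.
RR = 0.48274 / 0.31955 = 1.51070
The risk among the exposed is 1.51 times that among the unexposed.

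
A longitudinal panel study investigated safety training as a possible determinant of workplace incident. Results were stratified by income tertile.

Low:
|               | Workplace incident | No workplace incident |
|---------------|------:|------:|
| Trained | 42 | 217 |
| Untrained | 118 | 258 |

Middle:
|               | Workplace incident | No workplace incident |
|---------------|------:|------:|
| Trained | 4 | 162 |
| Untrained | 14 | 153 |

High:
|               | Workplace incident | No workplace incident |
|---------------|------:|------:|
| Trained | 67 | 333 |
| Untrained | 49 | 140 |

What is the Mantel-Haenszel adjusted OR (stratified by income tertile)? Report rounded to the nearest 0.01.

0.47

OR_MH = Σ(aᵢdᵢ/nᵢ) / Σ(bᵢcᵢ/nᵢ), where nᵢ is the stratum total.
Stratum 1 (Low): n = 635; a·d/n = 42·258/635 = 17.0646; b·c/n = 217·118/635 = 40.3244
Stratum 2 (Middle): n = 333; a·d/n = 4·153/333 = 1.8378; b·c/n = 162·14/333 = 6.8108
Stratum 3 (High): n = 589; a·d/n = 67·140/589 = 15.9253; b·c/n = 333·49/589 = 27.7029
OR_MH = (17.0646 + 1.8378 + 15.9253) / (40.3244 + 6.8108 + 27.7029) = 34.8277 / 74.8381 = 0.46537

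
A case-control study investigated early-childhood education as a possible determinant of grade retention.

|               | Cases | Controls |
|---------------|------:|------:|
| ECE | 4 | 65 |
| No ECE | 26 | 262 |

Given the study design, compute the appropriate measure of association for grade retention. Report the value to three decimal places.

0.620

Cells: a = 4, b = 65, c = 26, d = 262.
This is a case-control study: participants were sampled on outcome status, so risks in the source population cannot be estimated directly — relative risk is not valid here. The odds ratio is the appropriate measure.
OR = (a·d)/(b·c) = (4 × 262) / (65 × 26) = 1048 / 1690 = 0.62012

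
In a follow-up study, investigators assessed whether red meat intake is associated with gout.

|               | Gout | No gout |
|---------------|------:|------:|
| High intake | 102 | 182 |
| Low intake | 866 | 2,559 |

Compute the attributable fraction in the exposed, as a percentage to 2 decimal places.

29.60

Cells: a = 102, b = 182, c = 866, d = 2559.
Risk in exposed = 102/284 = 0.35915; risk in unexposed = 866/3425 = 0.25285.
RR = 0.35915/0.25285 = 1.42045
AR% = (RR − 1)/RR × 100 = (1.42045 − 1)/1.42045 × 100 = 29.5995%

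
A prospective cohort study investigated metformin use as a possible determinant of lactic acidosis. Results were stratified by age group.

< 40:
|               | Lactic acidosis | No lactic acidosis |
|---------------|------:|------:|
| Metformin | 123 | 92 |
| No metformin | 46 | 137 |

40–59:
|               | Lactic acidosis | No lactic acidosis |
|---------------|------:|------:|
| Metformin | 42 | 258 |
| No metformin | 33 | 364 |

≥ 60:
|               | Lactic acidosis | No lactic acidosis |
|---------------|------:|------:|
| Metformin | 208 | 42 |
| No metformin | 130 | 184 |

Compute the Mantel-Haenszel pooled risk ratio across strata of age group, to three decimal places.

2.030

RR_MH = Σ(aᵢ·n₀ᵢ/nᵢ) / Σ(cᵢ·n₁ᵢ/nᵢ), with n₁ᵢ = aᵢ+bᵢ (exposed), n₀ᵢ = cᵢ+dᵢ (unexposed), nᵢ = n₁ᵢ+n₀ᵢ.
Stratum 1 (< 40): n₁ = 215, n₀ = 183, n = 398; a·n₀/n = 123·183/398 = 56.5553; c·n₁/n = 46·215/398 = 24.8492
Stratum 2 (40–59): n₁ = 300, n₀ = 397, n = 697; a·n₀/n = 42·397/697 = 23.9225; c·n₁/n = 33·300/697 = 14.2037
Stratum 3 (≥ 60): n₁ = 250, n₀ = 314, n = 564; a·n₀/n = 208·314/564 = 115.8014; c·n₁/n = 130·250/564 = 57.6241
RR_MH = (56.5553 + 23.9225 + 115.8014) / (24.8492 + 14.2037 + 57.6241) = 196.2792 / 96.6771 = 2.03026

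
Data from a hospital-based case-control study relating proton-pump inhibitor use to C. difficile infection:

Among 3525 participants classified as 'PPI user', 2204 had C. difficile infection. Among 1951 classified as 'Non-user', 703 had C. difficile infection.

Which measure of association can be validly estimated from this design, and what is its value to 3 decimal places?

2.962

From the description: a = 2204, b = 1321, c = 703, d = 1248.
This is a hospital-based case-control study: participants were sampled on outcome status, so risks in the source population cannot be estimated directly — relative risk is not valid here. The odds ratio is the appropriate measure.
OR = (a·d)/(b·c) = (2204 × 1248) / (1321 × 703) = 2750592 / 928663 = 2.96188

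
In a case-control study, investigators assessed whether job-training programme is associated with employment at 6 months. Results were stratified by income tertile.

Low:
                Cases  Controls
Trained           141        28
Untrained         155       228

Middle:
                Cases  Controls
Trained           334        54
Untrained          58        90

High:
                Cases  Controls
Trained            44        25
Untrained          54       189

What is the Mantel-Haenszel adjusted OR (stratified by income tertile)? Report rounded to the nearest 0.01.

7.82

OR_MH = Σ(aᵢdᵢ/nᵢ) / Σ(bᵢcᵢ/nᵢ), where nᵢ is the stratum total.
Stratum 1 (Low): n = 552; a·d/n = 141·228/552 = 58.2391; b·c/n = 28·155/552 = 7.8623
Stratum 2 (Middle): n = 536; a·d/n = 334·90/536 = 56.0821; b·c/n = 54·58/536 = 5.8433
Stratum 3 (High): n = 312; a·d/n = 44·189/312 = 26.6538; b·c/n = 25·54/312 = 4.3269
OR_MH = (58.2391 + 56.0821 + 26.6538) / (7.8623 + 5.8433 + 4.3269) = 140.9751 / 18.0325 = 7.81782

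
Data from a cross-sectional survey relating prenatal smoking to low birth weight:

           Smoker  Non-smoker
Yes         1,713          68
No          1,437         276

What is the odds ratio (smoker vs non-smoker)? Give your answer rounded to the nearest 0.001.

4.838

Reading the table with exposure as columns: a = 1713 (Smoker, case), b = 1437 (Smoker, non-case), c = 68 (Non-smoker, case), d = 276.
OR = (a·d)/(b·c) = (1713 × 276) / (1437 × 68) = 472788 / 97716 = 4.83839
The odds of low birth weight are about 4.84 times as high in the smoker group.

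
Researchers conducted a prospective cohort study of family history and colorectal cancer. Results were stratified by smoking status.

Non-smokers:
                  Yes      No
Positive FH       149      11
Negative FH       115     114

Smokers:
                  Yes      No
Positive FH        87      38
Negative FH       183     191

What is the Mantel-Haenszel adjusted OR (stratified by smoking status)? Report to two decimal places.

4.48

OR_MH = Σ(aᵢdᵢ/nᵢ) / Σ(bᵢcᵢ/nᵢ), where nᵢ is the stratum total.
Stratum 1 (Non-smokers): n = 389; a·d/n = 149·114/389 = 43.6658; b·c/n = 11·115/389 = 3.2519
Stratum 2 (Smokers): n = 499; a·d/n = 87·191/499 = 33.3006; b·c/n = 38·183/499 = 13.9359
OR_MH = (43.6658 + 33.3006) / (3.2519 + 13.9359) = 76.9664 / 17.1878 = 4.47797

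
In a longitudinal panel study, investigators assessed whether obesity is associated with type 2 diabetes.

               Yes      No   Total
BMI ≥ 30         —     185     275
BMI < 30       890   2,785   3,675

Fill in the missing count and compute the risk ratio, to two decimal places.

1.35

The missing cell is in the exposed row: 275 − 185 = 90.
So a = 90, b = 185, c = 890, d = 2785.
RR = [a/(a+b)] / [c/(c+d)] = (90/275) / (890/3675) = 0.32727/0.24218 = 1.35138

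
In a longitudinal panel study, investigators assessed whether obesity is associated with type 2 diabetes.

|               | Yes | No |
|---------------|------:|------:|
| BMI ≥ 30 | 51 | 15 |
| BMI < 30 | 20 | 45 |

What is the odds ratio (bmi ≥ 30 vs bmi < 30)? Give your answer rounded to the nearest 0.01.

Cells: a = 51, b = 15, c = 20, d = 45.
OR = (a·d)/(b·c) = (51 × 45) / (15 × 20) = 2295 / 300 = 7.65000
The odds of type 2 diabetes are about 7.65 times as high in the bmi ≥ 30 group.

7.65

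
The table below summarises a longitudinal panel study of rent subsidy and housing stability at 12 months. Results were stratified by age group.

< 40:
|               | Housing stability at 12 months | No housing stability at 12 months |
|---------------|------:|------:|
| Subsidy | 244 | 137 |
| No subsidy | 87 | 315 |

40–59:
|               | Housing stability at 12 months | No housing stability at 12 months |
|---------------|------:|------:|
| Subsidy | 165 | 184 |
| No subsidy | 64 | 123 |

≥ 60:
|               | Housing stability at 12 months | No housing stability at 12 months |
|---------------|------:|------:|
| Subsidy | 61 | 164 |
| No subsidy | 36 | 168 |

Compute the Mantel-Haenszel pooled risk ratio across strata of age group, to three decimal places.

2.059

RR_MH = Σ(aᵢ·n₀ᵢ/nᵢ) / Σ(cᵢ·n₁ᵢ/nᵢ), with n₁ᵢ = aᵢ+bᵢ (exposed), n₀ᵢ = cᵢ+dᵢ (unexposed), nᵢ = n₁ᵢ+n₀ᵢ.
Stratum 1 (< 40): n₁ = 381, n₀ = 402, n = 783; a·n₀/n = 244·402/783 = 125.2720; c·n₁/n = 87·381/783 = 42.3333
Stratum 2 (40–59): n₁ = 349, n₀ = 187, n = 536; a·n₀/n = 165·187/536 = 57.5653; c·n₁/n = 64·349/536 = 41.6716
Stratum 3 (≥ 60): n₁ = 225, n₀ = 204, n = 429; a·n₀/n = 61·204/429 = 29.0070; c·n₁/n = 36·225/429 = 18.8811
RR_MH = (125.2720 + 57.5653 + 29.0070) / (42.3333 + 41.6716 + 18.8811) = 211.8443 / 102.8861 = 2.05902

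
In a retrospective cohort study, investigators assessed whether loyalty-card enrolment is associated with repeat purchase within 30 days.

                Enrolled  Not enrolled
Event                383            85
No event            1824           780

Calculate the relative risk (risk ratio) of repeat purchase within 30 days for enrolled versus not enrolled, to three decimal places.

Reading the table with exposure as columns: a = 383 (Enrolled, case), b = 1824 (Enrolled, non-case), c = 85 (Not enrolled, case), d = 780.
Risk in exposed = 383/2207 = 0.17354; risk in unexposed = 85/865 = 0.09827.
RR = 0.17354 / 0.09827 = 1.76601
The risk among the exposed is 1.77 times that among the unexposed.

1.766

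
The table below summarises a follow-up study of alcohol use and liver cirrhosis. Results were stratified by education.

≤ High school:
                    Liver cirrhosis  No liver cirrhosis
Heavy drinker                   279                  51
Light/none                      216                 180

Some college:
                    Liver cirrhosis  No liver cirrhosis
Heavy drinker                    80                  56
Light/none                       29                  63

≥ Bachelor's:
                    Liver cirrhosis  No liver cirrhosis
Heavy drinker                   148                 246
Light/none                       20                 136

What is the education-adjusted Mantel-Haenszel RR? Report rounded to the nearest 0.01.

RR_MH = Σ(aᵢ·n₀ᵢ/nᵢ) / Σ(cᵢ·n₁ᵢ/nᵢ), with n₁ᵢ = aᵢ+bᵢ (exposed), n₀ᵢ = cᵢ+dᵢ (unexposed), nᵢ = n₁ᵢ+n₀ᵢ.
Stratum 1 (≤ High school): n₁ = 330, n₀ = 396, n = 726; a·n₀/n = 279·396/726 = 152.1818; c·n₁/n = 216·330/726 = 98.1818
Stratum 2 (Some college): n₁ = 136, n₀ = 92, n = 228; a·n₀/n = 80·92/228 = 32.2807; c·n₁/n = 29·136/228 = 17.2982
Stratum 3 (≥ Bachelor's): n₁ = 394, n₀ = 156, n = 550; a·n₀/n = 148·156/550 = 41.9782; c·n₁/n = 20·394/550 = 14.3273
RR_MH = (152.1818 + 32.2807 + 41.9782) / (98.1818 + 17.2982 + 14.3273) = 226.4407 / 129.8073 = 1.74444

1.74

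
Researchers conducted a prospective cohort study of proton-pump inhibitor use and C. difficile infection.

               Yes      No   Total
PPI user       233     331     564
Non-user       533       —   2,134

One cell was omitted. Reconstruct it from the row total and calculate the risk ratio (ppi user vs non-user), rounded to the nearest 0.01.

1.65

The missing cell is in the unexposed row: 2134 − 533 = 1601.
So a = 233, b = 331, c = 533, d = 1601.
RR = [a/(a+b)] / [c/(c+d)] = (233/564) / (533/2134) = 0.41312/0.24977 = 1.65403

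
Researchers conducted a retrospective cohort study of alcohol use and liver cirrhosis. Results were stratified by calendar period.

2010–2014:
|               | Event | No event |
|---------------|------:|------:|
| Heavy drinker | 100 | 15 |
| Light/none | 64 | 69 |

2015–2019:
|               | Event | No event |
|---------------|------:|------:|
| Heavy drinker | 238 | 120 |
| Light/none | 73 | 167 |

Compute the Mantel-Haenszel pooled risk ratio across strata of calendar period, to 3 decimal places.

RR_MH = Σ(aᵢ·n₀ᵢ/nᵢ) / Σ(cᵢ·n₁ᵢ/nᵢ), with n₁ᵢ = aᵢ+bᵢ (exposed), n₀ᵢ = cᵢ+dᵢ (unexposed), nᵢ = n₁ᵢ+n₀ᵢ.
Stratum 1 (2010–2014): n₁ = 115, n₀ = 133, n = 248; a·n₀/n = 100·133/248 = 53.6290; c·n₁/n = 64·115/248 = 29.6774
Stratum 2 (2015–2019): n₁ = 358, n₀ = 240, n = 598; a·n₀/n = 238·240/598 = 95.5184; c·n₁/n = 73·358/598 = 43.7023
RR_MH = (53.6290 + 95.5184) / (29.6774 + 43.7023) = 149.1474 / 73.3798 = 2.03254

2.033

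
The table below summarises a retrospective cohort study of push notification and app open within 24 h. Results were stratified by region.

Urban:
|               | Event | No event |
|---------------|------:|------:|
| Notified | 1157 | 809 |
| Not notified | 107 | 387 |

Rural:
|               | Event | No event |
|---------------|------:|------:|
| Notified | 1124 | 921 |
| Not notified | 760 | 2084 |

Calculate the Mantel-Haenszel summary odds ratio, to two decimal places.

3.71

OR_MH = Σ(aᵢdᵢ/nᵢ) / Σ(bᵢcᵢ/nᵢ), where nᵢ is the stratum total.
Stratum 1 (Urban): n = 2460; a·d/n = 1157·387/2460 = 182.0159; b·c/n = 809·107/2460 = 35.1882
Stratum 2 (Rural): n = 4889; a·d/n = 1124·2084/4889 = 479.1197; b·c/n = 921·760/4889 = 143.1704
OR_MH = (182.0159 + 479.1197) / (35.1882 + 143.1704) = 661.1355 / 178.3586 = 3.70678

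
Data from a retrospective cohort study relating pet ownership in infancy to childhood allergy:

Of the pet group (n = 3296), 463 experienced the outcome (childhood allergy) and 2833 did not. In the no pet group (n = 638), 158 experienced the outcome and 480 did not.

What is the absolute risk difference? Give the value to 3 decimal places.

-0.107

From the description: a = 463, b = 2833, c = 158, d = 480.
Risk in exposed = 463/3296 = 0.140473; risk in unexposed = 158/638 = 0.247649.
Risk difference = 0.140473 − 0.247649 = -0.107176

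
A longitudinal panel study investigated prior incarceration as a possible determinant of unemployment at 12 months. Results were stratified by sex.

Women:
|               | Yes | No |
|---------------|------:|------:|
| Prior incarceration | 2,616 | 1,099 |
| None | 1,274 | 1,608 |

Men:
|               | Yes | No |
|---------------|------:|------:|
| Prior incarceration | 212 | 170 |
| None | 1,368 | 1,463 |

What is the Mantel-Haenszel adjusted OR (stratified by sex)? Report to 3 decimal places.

OR_MH = Σ(aᵢdᵢ/nᵢ) / Σ(bᵢcᵢ/nᵢ), where nᵢ is the stratum total.
Stratum 1 (Women): n = 6597; a·d/n = 2616·1608/6597 = 637.6426; b·c/n = 1099·1274/6597 = 212.2368
Stratum 2 (Men): n = 3213; a·d/n = 212·1463/3213 = 96.5316; b·c/n = 170·1368/3213 = 72.3810
OR_MH = (637.6426 + 96.5316) / (212.2368 + 72.3810) = 734.1742 / 284.6177 = 2.57951

2.580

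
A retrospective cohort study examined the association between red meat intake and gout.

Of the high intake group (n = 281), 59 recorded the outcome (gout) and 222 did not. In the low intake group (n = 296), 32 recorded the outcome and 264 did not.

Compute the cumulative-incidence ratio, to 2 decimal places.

From the description: a = 59, b = 222, c = 32, d = 264.
Risk in exposed = 59/281 = 0.20996; risk in unexposed = 32/296 = 0.10811.
RR = 0.20996 / 0.10811 = 1.94217
The risk among the exposed is 1.94 times that among the unexposed.

1.94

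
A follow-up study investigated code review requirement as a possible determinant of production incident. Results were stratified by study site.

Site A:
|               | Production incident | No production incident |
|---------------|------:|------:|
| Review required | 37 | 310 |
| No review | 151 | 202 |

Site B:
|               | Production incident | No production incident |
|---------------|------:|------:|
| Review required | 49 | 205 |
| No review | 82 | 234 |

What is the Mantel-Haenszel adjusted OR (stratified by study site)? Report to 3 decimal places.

0.320

OR_MH = Σ(aᵢdᵢ/nᵢ) / Σ(bᵢcᵢ/nᵢ), where nᵢ is the stratum total.
Stratum 1 (Site A): n = 700; a·d/n = 37·202/700 = 10.6771; b·c/n = 310·151/700 = 66.8714
Stratum 2 (Site B): n = 570; a·d/n = 49·234/570 = 20.1158; b·c/n = 205·82/570 = 29.4912
OR_MH = (10.6771 + 20.1158) / (66.8714 + 29.4912) = 30.7929 / 96.3627 = 0.31955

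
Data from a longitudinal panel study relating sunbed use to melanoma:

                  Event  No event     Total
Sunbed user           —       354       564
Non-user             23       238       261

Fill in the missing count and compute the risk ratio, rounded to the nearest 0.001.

The missing cell is in the exposed row: 564 − 354 = 210.
So a = 210, b = 354, c = 23, d = 238.
RR = [a/(a+b)] / [c/(c+d)] = (210/564) / (23/261) = 0.37234/0.08812 = 4.22525

4.225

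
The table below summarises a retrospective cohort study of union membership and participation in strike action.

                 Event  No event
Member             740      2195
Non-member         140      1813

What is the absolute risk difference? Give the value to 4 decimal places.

0.1804

Cells: a = 740, b = 2195, c = 140, d = 1813.
Risk in exposed = 740/2935 = 0.252129; risk in unexposed = 140/1953 = 0.071685.
Risk difference = 0.252129 − 0.071685 = 0.180445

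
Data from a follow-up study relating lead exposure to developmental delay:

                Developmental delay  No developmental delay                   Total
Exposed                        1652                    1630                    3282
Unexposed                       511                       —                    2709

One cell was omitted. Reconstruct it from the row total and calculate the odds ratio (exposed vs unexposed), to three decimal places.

4.359

The missing cell is in the unexposed row: 2709 − 511 = 2198.
So a = 1652, b = 1630, c = 511, d = 2198.
OR = (a·d)/(b·c) = (1652 × 2198) / (1630 × 511) = 3631096 / 832930 = 4.35943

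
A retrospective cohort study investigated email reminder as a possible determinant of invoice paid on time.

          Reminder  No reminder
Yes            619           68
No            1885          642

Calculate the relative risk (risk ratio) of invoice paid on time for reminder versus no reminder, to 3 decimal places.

2.581

Reading the table with exposure as columns: a = 619 (Reminder, case), b = 1885 (Reminder, non-case), c = 68 (No reminder, case), d = 642.
Risk in exposed = 619/2504 = 0.24720; risk in unexposed = 68/710 = 0.09577.
RR = 0.24720 / 0.09577 = 2.58111
The risk among the exposed is 2.58 times that among the unexposed.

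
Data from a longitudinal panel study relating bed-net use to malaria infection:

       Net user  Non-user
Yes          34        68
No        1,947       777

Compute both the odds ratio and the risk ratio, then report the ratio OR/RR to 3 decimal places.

Reading the table with exposure as columns: a = 34 (Net user, case), b = 1947 (Net user, non-case), c = 68 (Non-user, case), d = 777.
OR = (34·777)/(1947·68) = 26418/132396 = 0.19954
Risk in exposed = 34/1981 = 0.01716; risk in unexposed = 68/845 = 0.08047; RR = 0.21328
OR/RR = 0.19954 / 0.21328 = 0.93558
The outcome is rare in both groups, so OR ≈ RR (ratio near 1).

0.936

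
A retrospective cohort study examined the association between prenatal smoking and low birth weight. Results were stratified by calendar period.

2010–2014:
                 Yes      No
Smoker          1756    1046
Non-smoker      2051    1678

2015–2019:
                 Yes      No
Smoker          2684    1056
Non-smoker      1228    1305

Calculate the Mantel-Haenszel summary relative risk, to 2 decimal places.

RR_MH = Σ(aᵢ·n₀ᵢ/nᵢ) / Σ(cᵢ·n₁ᵢ/nᵢ), with n₁ᵢ = aᵢ+bᵢ (exposed), n₀ᵢ = cᵢ+dᵢ (unexposed), nᵢ = n₁ᵢ+n₀ᵢ.
Stratum 1 (2010–2014): n₁ = 2802, n₀ = 3729, n = 6531; a·n₀/n = 1756·3729/6531 = 1002.6220; c·n₁/n = 2051·2802/6531 = 879.9421
Stratum 2 (2015–2019): n₁ = 3740, n₀ = 2533, n = 6273; a·n₀/n = 2684·2533/6273 = 1083.7832; c·n₁/n = 1228·3740/6273 = 732.1409
RR_MH = (1002.6220 + 1083.7832) / (879.9421 + 732.1409) = 2086.4052 / 1612.0830 = 1.29423

1.29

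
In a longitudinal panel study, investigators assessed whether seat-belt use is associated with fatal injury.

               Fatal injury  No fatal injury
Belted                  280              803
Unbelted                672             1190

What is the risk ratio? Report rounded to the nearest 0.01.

0.72

Cells: a = 280, b = 803, c = 672, d = 1190.
Risk in exposed = 280/1083 = 0.25854; risk in unexposed = 672/1862 = 0.36090.
RR = 0.25854 / 0.36090 = 0.71637
The risk is 28% lower among the exposed than among the unexposed.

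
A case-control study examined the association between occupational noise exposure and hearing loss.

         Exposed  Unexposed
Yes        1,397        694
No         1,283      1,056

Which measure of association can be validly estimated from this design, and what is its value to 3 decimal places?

Reading the table with exposure as columns: a = 1397 (Exposed, case), b = 1283 (Exposed, non-case), c = 694 (Unexposed, case), d = 1056.
This is a case-control study: participants were sampled on outcome status, so risks in the source population cannot be estimated directly — relative risk is not valid here. The odds ratio is the appropriate measure.
OR = (a·d)/(b·c) = (1397 × 1056) / (1283 × 694) = 1475232 / 890402 = 1.65682

1.657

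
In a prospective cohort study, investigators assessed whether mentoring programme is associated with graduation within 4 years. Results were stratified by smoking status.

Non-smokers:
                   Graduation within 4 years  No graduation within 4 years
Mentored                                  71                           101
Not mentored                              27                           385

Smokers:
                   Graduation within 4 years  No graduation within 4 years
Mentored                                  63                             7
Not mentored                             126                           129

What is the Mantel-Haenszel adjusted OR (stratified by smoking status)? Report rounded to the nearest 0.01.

OR_MH = Σ(aᵢdᵢ/nᵢ) / Σ(bᵢcᵢ/nᵢ), where nᵢ is the stratum total.
Stratum 1 (Non-smokers): n = 584; a·d/n = 71·385/584 = 46.8065; b·c/n = 101·27/584 = 4.6695
Stratum 2 (Smokers): n = 325; a·d/n = 63·129/325 = 25.0062; b·c/n = 7·126/325 = 2.7138
OR_MH = (46.8065 + 25.0062) / (4.6695 + 2.7138) = 71.8127 / 7.3834 = 9.72628

9.73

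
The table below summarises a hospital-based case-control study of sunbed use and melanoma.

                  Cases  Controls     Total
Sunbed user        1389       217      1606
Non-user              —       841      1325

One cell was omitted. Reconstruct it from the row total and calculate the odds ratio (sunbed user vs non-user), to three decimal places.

The missing cell is in the unexposed row: 1325 − 841 = 484.
So a = 1389, b = 217, c = 484, d = 841.
OR = (a·d)/(b·c) = (1389 × 841) / (217 × 484) = 1168149 / 105028 = 11.12226

11.122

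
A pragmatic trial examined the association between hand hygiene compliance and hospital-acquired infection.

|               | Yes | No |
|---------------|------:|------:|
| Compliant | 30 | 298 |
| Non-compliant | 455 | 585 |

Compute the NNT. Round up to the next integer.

Risk in treated group = 30/328 = 0.09146; risk in control = 455/1040 = 0.43750.
Absolute risk reduction = 0.43750 − 0.09146 = 0.34604
NNT = 1 / ARR = 1 / 0.34604 = 2.890 → round up → 3

3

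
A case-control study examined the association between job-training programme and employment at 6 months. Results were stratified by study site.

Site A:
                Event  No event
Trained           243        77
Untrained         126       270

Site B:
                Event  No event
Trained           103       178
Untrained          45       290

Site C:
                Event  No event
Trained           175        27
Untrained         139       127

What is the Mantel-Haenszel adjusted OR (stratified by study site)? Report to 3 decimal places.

OR_MH = Σ(aᵢdᵢ/nᵢ) / Σ(bᵢcᵢ/nᵢ), where nᵢ is the stratum total.
Stratum 1 (Site A): n = 716; a·d/n = 243·270/716 = 91.6341; b·c/n = 77·126/716 = 13.5503
Stratum 2 (Site B): n = 616; a·d/n = 103·290/616 = 48.4903; b·c/n = 178·45/616 = 13.0032
Stratum 3 (Site C): n = 468; a·d/n = 175·127/468 = 47.4893; b·c/n = 27·139/468 = 8.0192
OR_MH = (91.6341 + 48.4903 + 47.4893) / (13.5503 + 13.0032 + 8.0192) = 187.6137 / 34.5728 = 5.42663

5.427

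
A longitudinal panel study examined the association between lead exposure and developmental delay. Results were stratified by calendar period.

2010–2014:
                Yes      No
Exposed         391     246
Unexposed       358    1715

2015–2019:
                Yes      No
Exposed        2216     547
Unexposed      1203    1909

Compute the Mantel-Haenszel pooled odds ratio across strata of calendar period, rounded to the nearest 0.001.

6.695

OR_MH = Σ(aᵢdᵢ/nᵢ) / Σ(bᵢcᵢ/nᵢ), where nᵢ is the stratum total.
Stratum 1 (2010–2014): n = 2710; a·d/n = 391·1715/2710 = 247.4410; b·c/n = 246·358/2710 = 32.4974
Stratum 2 (2015–2019): n = 5875; a·d/n = 2216·1909/5875 = 720.0586; b·c/n = 547·1203/5875 = 112.0070
OR_MH = (247.4410 + 720.0586) / (32.4974 + 112.0070) = 967.4995 / 144.5044 = 6.69529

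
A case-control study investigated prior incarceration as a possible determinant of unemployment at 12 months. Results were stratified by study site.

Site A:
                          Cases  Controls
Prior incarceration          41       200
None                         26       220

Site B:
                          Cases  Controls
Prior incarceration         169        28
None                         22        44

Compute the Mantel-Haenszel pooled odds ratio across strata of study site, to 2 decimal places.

OR_MH = Σ(aᵢdᵢ/nᵢ) / Σ(bᵢcᵢ/nᵢ), where nᵢ is the stratum total.
Stratum 1 (Site A): n = 487; a·d/n = 41·220/487 = 18.5216; b·c/n = 200·26/487 = 10.6776
Stratum 2 (Site B): n = 263; a·d/n = 169·44/263 = 28.2738; b·c/n = 28·22/263 = 2.3422
OR_MH = (18.5216 + 28.2738) / (10.6776 + 2.3422) = 46.7953 / 13.0198 = 3.59416

3.59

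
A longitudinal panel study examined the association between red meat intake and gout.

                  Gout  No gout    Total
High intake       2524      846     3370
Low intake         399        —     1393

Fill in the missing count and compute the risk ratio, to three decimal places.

The missing cell is in the unexposed row: 1393 − 399 = 994.
So a = 2524, b = 846, c = 399, d = 994.
RR = [a/(a+b)] / [c/(c+d)] = (2524/3370) / (399/1393) = 0.74896/0.28643 = 2.61480

2.615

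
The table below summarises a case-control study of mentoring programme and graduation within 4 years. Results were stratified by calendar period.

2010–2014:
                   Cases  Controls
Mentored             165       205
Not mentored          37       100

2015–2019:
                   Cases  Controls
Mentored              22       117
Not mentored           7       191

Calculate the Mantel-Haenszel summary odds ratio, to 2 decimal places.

2.59

OR_MH = Σ(aᵢdᵢ/nᵢ) / Σ(bᵢcᵢ/nᵢ), where nᵢ is the stratum total.
Stratum 1 (2010–2014): n = 507; a·d/n = 165·100/507 = 32.5444; b·c/n = 205·37/507 = 14.9606
Stratum 2 (2015–2019): n = 337; a·d/n = 22·191/337 = 12.4688; b·c/n = 117·7/337 = 2.4303
OR_MH = (32.5444 + 12.4688) / (14.9606 + 2.4303) = 45.0132 / 17.3908 = 2.58833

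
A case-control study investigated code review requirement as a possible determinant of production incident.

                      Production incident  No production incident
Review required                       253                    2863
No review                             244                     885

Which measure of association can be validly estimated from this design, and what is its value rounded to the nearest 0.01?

0.32

Cells: a = 253, b = 2863, c = 244, d = 885.
This is a case-control study: participants were sampled on outcome status, so risks in the source population cannot be estimated directly — relative risk is not valid here. The odds ratio is the appropriate measure.
OR = (a·d)/(b·c) = (253 × 885) / (2863 × 244) = 223905 / 698572 = 0.32052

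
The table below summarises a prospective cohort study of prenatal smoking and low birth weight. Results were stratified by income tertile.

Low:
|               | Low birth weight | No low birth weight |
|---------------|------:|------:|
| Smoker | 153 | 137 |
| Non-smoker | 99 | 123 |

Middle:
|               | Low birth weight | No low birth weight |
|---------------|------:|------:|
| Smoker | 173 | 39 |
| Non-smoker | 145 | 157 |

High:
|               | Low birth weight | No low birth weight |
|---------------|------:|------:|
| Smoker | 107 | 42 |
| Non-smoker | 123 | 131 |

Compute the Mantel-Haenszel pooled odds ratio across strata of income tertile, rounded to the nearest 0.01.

2.47

OR_MH = Σ(aᵢdᵢ/nᵢ) / Σ(bᵢcᵢ/nᵢ), where nᵢ is the stratum total.
Stratum 1 (Low): n = 512; a·d/n = 153·123/512 = 36.7559; b·c/n = 137·99/512 = 26.4902
Stratum 2 (Middle): n = 514; a·d/n = 173·157/514 = 52.8424; b·c/n = 39·145/514 = 11.0019
Stratum 3 (High): n = 403; a·d/n = 107·131/403 = 34.7816; b·c/n = 42·123/403 = 12.8189
OR_MH = (36.7559 + 52.8424 + 34.7816) / (26.4902 + 11.0019 + 12.8189) = 124.3799 / 50.3110 = 2.47222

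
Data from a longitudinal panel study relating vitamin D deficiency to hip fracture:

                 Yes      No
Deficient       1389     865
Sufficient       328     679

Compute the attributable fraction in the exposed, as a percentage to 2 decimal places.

Cells: a = 1389, b = 865, c = 328, d = 679.
Risk in exposed = 1389/2254 = 0.61624; risk in unexposed = 328/1007 = 0.32572.
RR = 0.61624/0.32572 = 1.89193
AR% = (RR − 1)/RR × 100 = (1.89193 − 1)/1.89193 × 100 = 47.1438%

47.14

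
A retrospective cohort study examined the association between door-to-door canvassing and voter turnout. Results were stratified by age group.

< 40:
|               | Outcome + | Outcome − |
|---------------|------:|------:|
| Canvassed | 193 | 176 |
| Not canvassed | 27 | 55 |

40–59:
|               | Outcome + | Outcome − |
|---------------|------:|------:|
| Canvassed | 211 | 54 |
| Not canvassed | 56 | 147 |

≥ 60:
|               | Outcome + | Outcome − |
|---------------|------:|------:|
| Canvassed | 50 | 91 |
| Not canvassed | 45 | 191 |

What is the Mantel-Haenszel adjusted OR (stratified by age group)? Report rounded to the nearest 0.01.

4.13

OR_MH = Σ(aᵢdᵢ/nᵢ) / Σ(bᵢcᵢ/nᵢ), where nᵢ is the stratum total.
Stratum 1 (< 40): n = 451; a·d/n = 193·55/451 = 23.5366; b·c/n = 176·27/451 = 10.5366
Stratum 2 (40–59): n = 468; a·d/n = 211·147/468 = 66.2756; b·c/n = 54·56/468 = 6.4615
Stratum 3 (≥ 60): n = 377; a·d/n = 50·191/377 = 25.3316; b·c/n = 91·45/377 = 10.8621
OR_MH = (23.5366 + 66.2756 + 25.3316) / (10.5366 + 6.4615 + 10.8621) = 115.1438 / 27.8602 = 4.13291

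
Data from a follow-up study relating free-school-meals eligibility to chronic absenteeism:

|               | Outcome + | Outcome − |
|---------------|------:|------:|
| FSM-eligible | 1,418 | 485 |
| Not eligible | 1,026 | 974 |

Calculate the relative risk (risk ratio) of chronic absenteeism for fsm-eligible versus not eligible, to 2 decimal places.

Cells: a = 1418, b = 485, c = 1026, d = 974.
Risk in exposed = 1418/1903 = 0.74514; risk in unexposed = 1026/2000 = 0.51300.
RR = 0.74514 / 0.51300 = 1.45251
The risk among the exposed is 1.45 times that among the unexposed.

1.45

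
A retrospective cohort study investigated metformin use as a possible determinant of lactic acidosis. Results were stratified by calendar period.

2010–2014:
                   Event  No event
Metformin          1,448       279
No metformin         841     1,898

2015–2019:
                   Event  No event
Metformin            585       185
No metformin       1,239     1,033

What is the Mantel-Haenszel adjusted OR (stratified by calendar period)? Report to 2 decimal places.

6.37

OR_MH = Σ(aᵢdᵢ/nᵢ) / Σ(bᵢcᵢ/nᵢ), where nᵢ is the stratum total.
Stratum 1 (2010–2014): n = 4466; a·d/n = 1448·1898/4466 = 615.3838; b·c/n = 279·841/4466 = 52.5390
Stratum 2 (2015–2019): n = 3042; a·d/n = 585·1033/3042 = 198.6538; b·c/n = 185·1239/3042 = 75.3501
OR_MH = (615.3838 + 198.6538) / (52.5390 + 75.3501) = 814.0376 / 127.8891 = 6.36519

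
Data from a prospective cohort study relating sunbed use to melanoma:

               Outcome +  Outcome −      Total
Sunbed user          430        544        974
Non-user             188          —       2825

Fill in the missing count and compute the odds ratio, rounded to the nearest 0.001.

11.087

The missing cell is in the unexposed row: 2825 − 188 = 2637.
So a = 430, b = 544, c = 188, d = 2637.
OR = (a·d)/(b·c) = (430 × 2637) / (544 × 188) = 1133910 / 102272 = 11.08720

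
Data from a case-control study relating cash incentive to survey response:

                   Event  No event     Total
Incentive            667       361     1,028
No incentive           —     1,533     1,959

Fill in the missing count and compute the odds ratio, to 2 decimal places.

6.65

The missing cell is in the unexposed row: 1959 − 1533 = 426.
So a = 667, b = 361, c = 426, d = 1533.
OR = (a·d)/(b·c) = (667 × 1533) / (361 × 426) = 1022511 / 153786 = 6.64892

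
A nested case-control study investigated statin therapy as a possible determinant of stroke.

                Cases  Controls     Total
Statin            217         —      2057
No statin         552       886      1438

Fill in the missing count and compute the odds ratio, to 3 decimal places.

0.189

The missing cell is in the exposed row: 2057 − 217 = 1840.
So a = 217, b = 1840, c = 552, d = 886.
OR = (a·d)/(b·c) = (217 × 886) / (1840 × 552) = 192262 / 1015680 = 0.18929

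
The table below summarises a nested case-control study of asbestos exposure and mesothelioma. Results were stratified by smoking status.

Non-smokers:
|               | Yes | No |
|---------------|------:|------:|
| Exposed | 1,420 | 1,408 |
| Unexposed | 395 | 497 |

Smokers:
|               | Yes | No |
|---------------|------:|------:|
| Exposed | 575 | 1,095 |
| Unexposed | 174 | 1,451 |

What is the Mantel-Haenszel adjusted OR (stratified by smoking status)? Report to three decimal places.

OR_MH = Σ(aᵢdᵢ/nᵢ) / Σ(bᵢcᵢ/nᵢ), where nᵢ is the stratum total.
Stratum 1 (Non-smokers): n = 3720; a·d/n = 1420·497/3720 = 189.7151; b·c/n = 1408·395/3720 = 149.5054
Stratum 2 (Smokers): n = 3295; a·d/n = 575·1451/3295 = 253.2094; b·c/n = 1095·174/3295 = 57.8240
OR_MH = (189.7151 + 253.2094) / (149.5054 + 57.8240) = 442.9245 / 207.3294 = 2.13633

2.136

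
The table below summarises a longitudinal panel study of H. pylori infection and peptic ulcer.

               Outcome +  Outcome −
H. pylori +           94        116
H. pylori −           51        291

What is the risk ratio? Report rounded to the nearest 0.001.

3.002

Cells: a = 94, b = 116, c = 51, d = 291.
Risk in exposed = 94/210 = 0.44762; risk in unexposed = 51/342 = 0.14912.
RR = 0.44762 / 0.14912 = 3.00168
The risk among the exposed is 3.00 times that among the unexposed.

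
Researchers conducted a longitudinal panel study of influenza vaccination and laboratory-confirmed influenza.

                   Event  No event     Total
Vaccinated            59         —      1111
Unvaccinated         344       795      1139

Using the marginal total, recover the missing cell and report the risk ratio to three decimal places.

The missing cell is in the exposed row: 1111 − 59 = 1052.
So a = 59, b = 1052, c = 344, d = 795.
RR = [a/(a+b)] / [c/(c+d)] = (59/1111) / (344/1139) = 0.05311/0.30202 = 0.17583

0.176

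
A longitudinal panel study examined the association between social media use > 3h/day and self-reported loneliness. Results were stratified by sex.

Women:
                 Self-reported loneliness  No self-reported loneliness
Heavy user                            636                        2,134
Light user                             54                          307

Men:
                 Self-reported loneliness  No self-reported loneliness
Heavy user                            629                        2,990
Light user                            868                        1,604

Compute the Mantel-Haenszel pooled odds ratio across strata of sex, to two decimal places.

OR_MH = Σ(aᵢdᵢ/nᵢ) / Σ(bᵢcᵢ/nᵢ), where nᵢ is the stratum total.
Stratum 1 (Women): n = 3131; a·d/n = 636·307/3131 = 62.3609; b·c/n = 2134·54/3131 = 36.8049
Stratum 2 (Men): n = 6091; a·d/n = 629·1604/6091 = 165.6405; b·c/n = 2990·868/6091 = 426.0910
OR_MH = (62.3609 + 165.6405) / (36.8049 + 426.0910) = 228.0014 / 462.8958 = 0.49255

0.49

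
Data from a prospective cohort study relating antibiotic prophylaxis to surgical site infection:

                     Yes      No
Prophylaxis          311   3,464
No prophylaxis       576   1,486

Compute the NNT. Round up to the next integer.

Risk in treated group = 311/3775 = 0.08238; risk in control = 576/2062 = 0.27934.
Absolute risk reduction = 0.27934 − 0.08238 = 0.19696
NNT = 1 / ARR = 1 / 0.19696 = 5.077 → round up → 6

6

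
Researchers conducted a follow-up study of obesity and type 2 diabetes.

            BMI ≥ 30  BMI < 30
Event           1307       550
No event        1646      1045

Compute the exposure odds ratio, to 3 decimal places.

1.509

Reading the table with exposure as columns: a = 1307 (BMI ≥ 30, case), b = 1646 (BMI ≥ 30, non-case), c = 550 (BMI < 30, case), d = 1045.
OR = (a·d)/(b·c) = (1307 × 1045) / (1646 × 550) = 1365815 / 905300 = 1.50869
The odds of type 2 diabetes are about 1.51 times as high in the bmi ≥ 30 group.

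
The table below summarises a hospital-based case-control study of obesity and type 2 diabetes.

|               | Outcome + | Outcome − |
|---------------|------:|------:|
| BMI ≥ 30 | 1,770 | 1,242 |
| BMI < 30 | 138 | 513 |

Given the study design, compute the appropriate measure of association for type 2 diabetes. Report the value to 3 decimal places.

5.298

Cells: a = 1770, b = 1242, c = 138, d = 513.
This is a hospital-based case-control study: participants were sampled on outcome status, so risks in the source population cannot be estimated directly — relative risk is not valid here. The odds ratio is the appropriate measure.
OR = (a·d)/(b·c) = (1770 × 513) / (1242 × 138) = 908010 / 171396 = 5.29773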